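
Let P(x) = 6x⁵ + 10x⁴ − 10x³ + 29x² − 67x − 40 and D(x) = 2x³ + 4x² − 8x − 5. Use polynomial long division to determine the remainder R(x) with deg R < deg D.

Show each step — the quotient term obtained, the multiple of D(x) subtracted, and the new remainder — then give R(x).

R(x) = 5

Step 1: lead(6x⁵ + 10x⁴ − 10x³ + 29x² − 67x − 40) ÷ lead(D) = 6x⁵ ÷ 2x³ = 3x². Subtract (3x²)·D = 6x⁵ + 12x⁴ − 24x³ − 15x². Remainder: −2x⁴ + 14x³ + 44x² − 67x − 40.
Step 2: lead(−2x⁴ + 14x³ + 44x² − 67x − 40) ÷ lead(D) = −2x⁴ ÷ 2x³ = −x. Subtract (−x)·D = −2x⁴ − 4x³ + 8x² + 5x. Remainder: 18x³ + 36x² − 72x − 40.
Step 3: lead(18x³ + 36x² − 72x − 40) ÷ lead(D) = 18x³ ÷ 2x³ = 9. Subtract (9)·D = 18x³ + 36x² − 72x − 45. Remainder: 5.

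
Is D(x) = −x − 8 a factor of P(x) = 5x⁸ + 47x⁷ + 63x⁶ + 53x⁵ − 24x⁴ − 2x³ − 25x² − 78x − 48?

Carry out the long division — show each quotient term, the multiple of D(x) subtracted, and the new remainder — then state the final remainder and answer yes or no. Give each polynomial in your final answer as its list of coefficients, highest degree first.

Step 1: lead(5x⁸ + 47x⁷ + 63x⁶ + 53x⁵ − 24x⁴ − 2x³ − 25x² − 78x − 48) ÷ lead(D) = 5x⁸ ÷ −x = −5x⁷. Subtract (−5x⁷)·D = 5x⁸ + 40x⁷. Remainder: 7x⁷ + 63x⁶ + 53x⁵ − 24x⁴ − 2x³ − 25x² − 78x − 48.
Step 2: lead(7x⁷ + 63x⁶ + 53x⁵ − 24x⁴ − 2x³ − 25x² − 78x − 48) ÷ lead(D) = 7x⁷ ÷ −x = −7x⁶. Subtract (−7x⁶)·D = 7x⁷ + 56x⁶. Remainder: 7x⁶ + 53x⁵ − 24x⁴ − 2x³ − 25x² − 78x − 48.
Step 3: lead(7x⁶ + 53x⁵ − 24x⁴ − 2x³ − 25x² − 78x − 48) ÷ lead(D) = 7x⁶ ÷ −x = −7x⁵. Subtract (−7x⁵)·D = 7x⁶ + 56x⁵. Remainder: −3x⁵ − 24x⁴ − 2x³ − 25x² − 78x − 48.
Step 4: lead(−3x⁵ − 24x⁴ − 2x³ − 25x² − 78x − 48) ÷ lead(D) = −3x⁵ ÷ −x = 3x⁴. Subtract (3x⁴)·D = −3x⁵ − 24x⁴. Remainder: −2x³ − 25x² − 78x − 48.
Step 5: lead(−2x³ − 25x² − 78x − 48) ÷ lead(D) = −2x³ ÷ −x = 2x². Subtract (2x²)·D = −2x³ − 16x². Remainder: −9x² − 78x − 48.
Step 6: lead(−9x² − 78x − 48) ÷ lead(D) = −9x² ÷ −x = 9x. Subtract (9x)·D = −9x² − 72x. Remainder: −6x − 48.
Step 7: lead(−6x − 48) ÷ lead(D) = −6x ÷ −x = 6. Subtract (6)·D = −6x − 48. Remainder: 0.

R = [0], so D(x) is a factor of P(x). yes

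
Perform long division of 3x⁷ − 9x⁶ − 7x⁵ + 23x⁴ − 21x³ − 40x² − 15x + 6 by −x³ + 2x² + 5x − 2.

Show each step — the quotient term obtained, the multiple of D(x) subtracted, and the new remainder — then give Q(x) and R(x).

Q(x) = −3x⁴ + 3x³ − 2x² − 6x − 7; R(x) = 8x − 8

Step 1: lead(3x⁷ − 9x⁶ − 7x⁵ + 23x⁴ − 21x³ − 40x² − 15x + 6) ÷ lead(D) = 3x⁷ ÷ −x³ = −3x⁴. Subtract (−3x⁴)·D = 3x⁷ − 6x⁶ − 15x⁵ + 6x⁴. Remainder: −3x⁶ + 8x⁵ + 17x⁴ − 21x³ − 40x² − 15x + 6.
Step 2: lead(−3x⁶ + 8x⁵ + 17x⁴ − 21x³ − 40x² − 15x + 6) ÷ lead(D) = −3x⁶ ÷ −x³ = 3x³. Subtract (3x³)·D = −3x⁶ + 6x⁵ + 15x⁴ − 6x³. Remainder: 2x⁵ + 2x⁴ − 15x³ − 40x² − 15x + 6.
Step 3: lead(2x⁵ + 2x⁴ − 15x³ − 40x² − 15x + 6) ÷ lead(D) = 2x⁵ ÷ −x³ = −2x². Subtract (−2x²)·D = 2x⁵ − 4x⁴ − 10x³ + 4x². Remainder: 6x⁴ − 5x³ − 44x² − 15x + 6.
Step 4: lead(6x⁴ − 5x³ − 44x² − 15x + 6) ÷ lead(D) = 6x⁴ ÷ −x³ = −6x. Subtract (−6x)·D = 6x⁴ − 12x³ − 30x² + 12x. Remainder: 7x³ − 14x² − 27x + 6.
Step 5: lead(7x³ − 14x² − 27x + 6) ÷ lead(D) = 7x³ ÷ −x³ = −7. Subtract (−7)·D = 7x³ − 14x² − 35x + 14. Remainder: 8x − 8.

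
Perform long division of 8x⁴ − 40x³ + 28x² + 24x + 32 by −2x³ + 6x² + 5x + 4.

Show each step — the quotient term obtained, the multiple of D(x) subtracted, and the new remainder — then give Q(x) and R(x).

Step 1: lead(8x⁴ − 40x³ + 28x² + 24x + 32) ÷ lead(D) = 8x⁴ ÷ −2x³ = −4x. Subtract (−4x)·D = 8x⁴ − 24x³ − 20x² − 16x. Remainder: −16x³ + 48x² + 40x + 32.
Step 2: lead(−16x³ + 48x² + 40x + 32) ÷ lead(D) = −16x³ ÷ −2x³ = 8. Subtract (8)·D = −16x³ + 48x² + 40x + 32. Remainder: 0.

Q(x) = −4x + 8; R(x) = 0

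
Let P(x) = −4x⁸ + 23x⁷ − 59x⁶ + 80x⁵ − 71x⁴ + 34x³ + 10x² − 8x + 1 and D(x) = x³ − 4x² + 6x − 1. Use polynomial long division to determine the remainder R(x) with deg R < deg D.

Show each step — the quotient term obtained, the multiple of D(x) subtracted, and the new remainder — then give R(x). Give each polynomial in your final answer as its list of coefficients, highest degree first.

R = [0]

Step 1: lead(−4x⁸ + 23x⁷ − 59x⁶ + 80x⁵ − 71x⁴ + 34x³ + 10x² − 8x + 1) ÷ lead(D) = −4x⁸ ÷ x³ = −4x⁵. Subtract (−4x⁵)·D = −4x⁸ + 16x⁷ − 24x⁶ + 4x⁵. Remainder: 7x⁷ − 35x⁶ + 76x⁵ − 71x⁴ + 34x³ + 10x² − 8x + 1.
Step 2: lead(7x⁷ − 35x⁶ + 76x⁵ − 71x⁴ + 34x³ + 10x² − 8x + 1) ÷ lead(D) = 7x⁷ ÷ x³ = 7x⁴. Subtract (7x⁴)·D = 7x⁷ − 28x⁶ + 42x⁵ − 7x⁴. Remainder: −7x⁶ + 34x⁵ − 64x⁴ + 34x³ + 10x² − 8x + 1.
Step 3: lead(−7x⁶ + 34x⁵ − 64x⁴ + 34x³ + 10x² − 8x + 1) ÷ lead(D) = −7x⁶ ÷ x³ = −7x³. Subtract (−7x³)·D = −7x⁶ + 28x⁵ − 42x⁴ + 7x³. Remainder: 6x⁵ − 22x⁴ + 27x³ + 10x² − 8x + 1.
Step 4: lead(6x⁵ − 22x⁴ + 27x³ + 10x² − 8x + 1) ÷ lead(D) = 6x⁵ ÷ x³ = 6x². Subtract (6x²)·D = 6x⁵ − 24x⁴ + 36x³ − 6x². Remainder: 2x⁴ − 9x³ + 16x² − 8x + 1.
Step 5: lead(2x⁴ − 9x³ + 16x² − 8x + 1) ÷ lead(D) = 2x⁴ ÷ x³ = 2x. Subtract (2x)·D = 2x⁴ − 8x³ + 12x² − 2x. Remainder: −x³ + 4x² − 6x + 1.
Step 6: lead(−x³ + 4x² − 6x + 1) ÷ lead(D) = −x³ ÷ x³ = −1. Subtract (−1)·D = −x³ + 4x² − 6x + 1. Remainder: 0.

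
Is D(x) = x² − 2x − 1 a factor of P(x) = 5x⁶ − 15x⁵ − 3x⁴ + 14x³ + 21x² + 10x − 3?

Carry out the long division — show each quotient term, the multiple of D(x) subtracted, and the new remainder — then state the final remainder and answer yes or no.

Step 1: lead(5x⁶ − 15x⁵ − 3x⁴ + 14x³ + 21x² + 10x − 3) ÷ lead(D) = 5x⁶ ÷ x² = 5x⁴. Subtract (5x⁴)·D = 5x⁶ − 10x⁵ − 5x⁴. Remainder: −5x⁵ + 2x⁴ + 14x³ + 21x² + 10x − 3.
Step 2: lead(−5x⁵ + 2x⁴ + 14x³ + 21x² + 10x − 3) ÷ lead(D) = −5x⁵ ÷ x² = −5x³. Subtract (−5x³)·D = −5x⁵ + 10x⁴ + 5x³. Remainder: −8x⁴ + 9x³ + 21x² + 10x − 3.
Step 3: lead(−8x⁴ + 9x³ + 21x² + 10x − 3) ÷ lead(D) = −8x⁴ ÷ x² = −8x². Subtract (−8x²)·D = −8x⁴ + 16x³ + 8x². Remainder: −7x³ + 13x² + 10x − 3.
Step 4: lead(−7x³ + 13x² + 10x − 3) ÷ lead(D) = −7x³ ÷ x² = −7x. Subtract (−7x)·D = −7x³ + 14x² + 7x. Remainder: −x² + 3x − 3.
Step 5: lead(−x² + 3x − 3) ÷ lead(D) = −x² ÷ x² = −1. Subtract (−1)·D = −x² + 2x + 1. Remainder: x − 4.

R(x) = x − 4, so D(x) is not a factor of P(x). no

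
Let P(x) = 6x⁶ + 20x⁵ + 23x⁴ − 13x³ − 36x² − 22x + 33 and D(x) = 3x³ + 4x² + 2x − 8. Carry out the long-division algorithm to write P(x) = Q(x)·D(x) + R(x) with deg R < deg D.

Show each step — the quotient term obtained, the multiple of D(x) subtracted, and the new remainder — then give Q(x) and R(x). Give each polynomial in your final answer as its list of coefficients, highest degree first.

Step 1: lead(6x⁶ + 20x⁵ + 23x⁴ − 13x³ − 36x² − 22x + 33) ÷ lead(D) = 6x⁶ ÷ 3x³ = 2x³. Subtract (2x³)·D = 6x⁶ + 8x⁵ + 4x⁴ − 16x³. Remainder: 12x⁵ + 19x⁴ + 3x³ − 36x² − 22x + 33.
Step 2: lead(12x⁵ + 19x⁴ + 3x³ − 36x² − 22x + 33) ÷ lead(D) = 12x⁵ ÷ 3x³ = 4x². Subtract (4x²)·D = 12x⁵ + 16x⁴ + 8x³ − 32x². Remainder: 3x⁴ − 5x³ − 4x² − 22x + 33.
Step 3: lead(3x⁴ − 5x³ − 4x² − 22x + 33) ÷ lead(D) = 3x⁴ ÷ 3x³ = x. Subtract (x)·D = 3x⁴ + 4x³ + 2x² − 8x. Remainder: −9x³ − 6x² − 14x + 33.
Step 4: lead(−9x³ − 6x² − 14x + 33) ÷ lead(D) = −9x³ ÷ 3x³ = −3. Subtract (−3)·D = −9x³ − 12x² − 6x + 24. Remainder: 6x² − 8x + 9.

Q = [2, 4, 1, -3]; R = [6, -8, 9]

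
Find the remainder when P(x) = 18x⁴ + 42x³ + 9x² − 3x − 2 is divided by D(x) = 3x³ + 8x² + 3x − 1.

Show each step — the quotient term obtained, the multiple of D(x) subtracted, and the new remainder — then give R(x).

Step 1: lead(18x⁴ + 42x³ + 9x² − 3x − 2) ÷ lead(D) = 18x⁴ ÷ 3x³ = 6x. Subtract (6x)·D = 18x⁴ + 48x³ + 18x² − 6x. Remainder: −6x³ − 9x² + 3x − 2.
Step 2: lead(−6x³ − 9x² + 3x − 2) ÷ lead(D) = −6x³ ÷ 3x³ = −2. Subtract (−2)·D = −6x³ − 16x² − 6x + 2. Remainder: 7x² + 9x − 4.

R(x) = 7x² + 9x − 4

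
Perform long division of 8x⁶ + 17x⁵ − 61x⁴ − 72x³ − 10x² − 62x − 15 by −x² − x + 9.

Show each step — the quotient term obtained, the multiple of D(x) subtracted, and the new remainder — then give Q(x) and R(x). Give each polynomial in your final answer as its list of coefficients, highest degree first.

Step 1: lead(8x⁶ + 17x⁵ − 61x⁴ − 72x³ − 10x² − 62x − 15) ÷ lead(D) = 8x⁶ ÷ −x² = −8x⁴. Subtract (−8x⁴)·D = 8x⁶ + 8x⁵ − 72x⁴. Remainder: 9x⁵ + 11x⁴ − 72x³ − 10x² − 62x − 15.
Step 2: lead(9x⁵ + 11x⁴ − 72x³ − 10x² − 62x − 15) ÷ lead(D) = 9x⁵ ÷ −x² = −9x³. Subtract (−9x³)·D = 9x⁵ + 9x⁴ − 81x³. Remainder: 2x⁴ + 9x³ − 10x² − 62x − 15.
Step 3: lead(2x⁴ + 9x³ − 10x² − 62x − 15) ÷ lead(D) = 2x⁴ ÷ −x² = −2x². Subtract (−2x²)·D = 2x⁴ + 2x³ − 18x². Remainder: 7x³ + 8x² − 62x − 15.
Step 4: lead(7x³ + 8x² − 62x − 15) ÷ lead(D) = 7x³ ÷ −x² = −7x. Subtract (−7x)·D = 7x³ + 7x² − 63x. Remainder: x² + x − 15.
Step 5: lead(x² + x − 15) ÷ lead(D) = x² ÷ −x² = −1. Subtract (−1)·D = x² + x − 9. Remainder: −6.

Q = [-8, -9, -2, -7, -1]; R = [-6]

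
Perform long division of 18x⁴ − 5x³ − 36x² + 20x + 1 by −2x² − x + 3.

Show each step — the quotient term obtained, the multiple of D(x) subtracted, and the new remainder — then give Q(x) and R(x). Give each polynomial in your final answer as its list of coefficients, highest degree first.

Step 1: lead(18x⁴ − 5x³ − 36x² + 20x + 1) ÷ lead(D) = 18x⁴ ÷ −2x² = −9x². Subtract (−9x²)·D = 18x⁴ + 9x³ − 27x². Remainder: −14x³ − 9x² + 20x + 1.
Step 2: lead(−14x³ − 9x² + 20x + 1) ÷ lead(D) = −14x³ ÷ −2x² = 7x. Subtract (7x)·D = −14x³ − 7x² + 21x. Remainder: −2x² − x + 1.
Step 3: lead(−2x² − x + 1) ÷ lead(D) = −2x² ÷ −2x² = 1. Subtract (1)·D = −2x² − x + 3. Remainder: −2.

Q = [-9, 7, 1]; R = [-2]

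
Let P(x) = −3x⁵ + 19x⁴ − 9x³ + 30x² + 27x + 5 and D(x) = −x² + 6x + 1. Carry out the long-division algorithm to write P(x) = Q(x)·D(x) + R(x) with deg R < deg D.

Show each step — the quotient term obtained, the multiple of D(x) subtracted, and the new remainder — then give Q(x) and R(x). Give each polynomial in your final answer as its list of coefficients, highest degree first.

Step 1: lead(−3x⁵ + 19x⁴ − 9x³ + 30x² + 27x + 5) ÷ lead(D) = −3x⁵ ÷ −x² = 3x³. Subtract (3x³)·D = −3x⁵ + 18x⁴ + 3x³. Remainder: x⁴ − 12x³ + 30x² + 27x + 5.
Step 2: lead(x⁴ − 12x³ + 30x² + 27x + 5) ÷ lead(D) = x⁴ ÷ −x² = −x². Subtract (−x²)·D = x⁴ − 6x³ − x². Remainder: −6x³ + 31x² + 27x + 5.
Step 3: lead(−6x³ + 31x² + 27x + 5) ÷ lead(D) = −6x³ ÷ −x² = 6x. Subtract (6x)·D = −6x³ + 36x² + 6x. Remainder: −5x² + 21x + 5.
Step 4: lead(−5x² + 21x + 5) ÷ lead(D) = −5x² ÷ −x² = 5. Subtract (5)·D = −5x² + 30x + 5. Remainder: −9x.

Q = [3, -1, 6, 5]; R = [-9, 0]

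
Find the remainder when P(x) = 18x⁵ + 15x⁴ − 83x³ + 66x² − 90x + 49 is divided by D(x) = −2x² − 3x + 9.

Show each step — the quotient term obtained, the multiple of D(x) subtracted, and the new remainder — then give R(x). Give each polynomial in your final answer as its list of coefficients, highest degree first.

Step 1: lead(18x⁵ + 15x⁴ − 83x³ + 66x² − 90x + 49) ÷ lead(D) = 18x⁵ ÷ −2x² = −9x³. Subtract (−9x³)·D = 18x⁵ + 27x⁴ − 81x³. Remainder: −12x⁴ − 2x³ + 66x² − 90x + 49.
Step 2: lead(−12x⁴ − 2x³ + 66x² − 90x + 49) ÷ lead(D) = −12x⁴ ÷ −2x² = 6x². Subtract (6x²)·D = −12x⁴ − 18x³ + 54x². Remainder: 16x³ + 12x² − 90x + 49.
Step 3: lead(16x³ + 12x² − 90x + 49) ÷ lead(D) = 16x³ ÷ −2x² = −8x. Subtract (−8x)·D = 16x³ + 24x² − 72x. Remainder: −12x² − 18x + 49.
Step 4: lead(−12x² − 18x + 49) ÷ lead(D) = −12x² ÷ −2x² = 6. Subtract (6)·D = −12x² − 18x + 54. Remainder: −5.

R = [-5]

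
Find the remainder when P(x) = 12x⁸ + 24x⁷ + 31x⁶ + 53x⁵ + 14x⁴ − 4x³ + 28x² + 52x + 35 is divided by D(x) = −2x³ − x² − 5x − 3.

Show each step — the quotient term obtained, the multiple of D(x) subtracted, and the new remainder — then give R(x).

Step 1: lead(12x⁸ + 24x⁷ + 31x⁶ + 53x⁵ + 14x⁴ − 4x³ + 28x² + 52x + 35) ÷ lead(D) = 12x⁸ ÷ −2x³ = −6x⁵. Subtract (−6x⁵)·D = 12x⁸ + 6x⁷ + 30x⁶ + 18x⁵. Remainder: 18x⁷ + x⁶ + 35x⁵ + 14x⁴ − 4x³ + 28x² + 52x + 35.
Step 2: lead(18x⁷ + x⁶ + 35x⁵ + 14x⁴ − 4x³ + 28x² + 52x + 35) ÷ lead(D) = 18x⁷ ÷ −2x³ = −9x⁴. Subtract (−9x⁴)·D = 18x⁷ + 9x⁶ + 45x⁵ + 27x⁴. Remainder: −8x⁶ − 10x⁵ − 13x⁴ − 4x³ + 28x² + 52x + 35.
Step 3: lead(−8x⁶ − 10x⁵ − 13x⁴ − 4x³ + 28x² + 52x + 35) ÷ lead(D) = −8x⁶ ÷ −2x³ = 4x³. Subtract (4x³)·D = −8x⁶ − 4x⁵ − 20x⁴ − 12x³. Remainder: −6x⁵ + 7x⁴ + 8x³ + 28x² + 52x + 35.
Step 4: lead(−6x⁵ + 7x⁴ + 8x³ + 28x² + 52x + 35) ÷ lead(D) = −6x⁵ ÷ −2x³ = 3x². Subtract (3x²)·D = −6x⁵ − 3x⁴ − 15x³ − 9x². Remainder: 10x⁴ + 23x³ + 37x² + 52x + 35.
Step 5: lead(10x⁴ + 23x³ + 37x² + 52x + 35) ÷ lead(D) = 10x⁴ ÷ −2x³ = −5x. Subtract (−5x)·D = 10x⁴ + 5x³ + 25x² + 15x. Remainder: 18x³ + 12x² + 37x + 35.
Step 6: lead(18x³ + 12x² + 37x + 35) ÷ lead(D) = 18x³ ÷ −2x³ = −9. Subtract (−9)·D = 18x³ + 9x² + 45x + 27. Remainder: 3x² − 8x + 8.

R(x) = 3x² − 8x + 8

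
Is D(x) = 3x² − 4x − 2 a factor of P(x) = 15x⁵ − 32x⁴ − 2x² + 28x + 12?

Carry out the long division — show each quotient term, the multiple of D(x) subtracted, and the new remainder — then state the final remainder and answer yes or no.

R(x) = 0, so D(x) is a factor of P(x). yes

Step 1: lead(15x⁵ − 32x⁴ − 2x² + 28x + 12) ÷ lead(D) = 15x⁵ ÷ 3x² = 5x³. Subtract (5x³)·D = 15x⁵ − 20x⁴ − 10x³. Remainder: −12x⁴ + 10x³ − 2x² + 28x + 12.
Step 2: lead(−12x⁴ + 10x³ − 2x² + 28x + 12) ÷ lead(D) = −12x⁴ ÷ 3x² = −4x². Subtract (−4x²)·D = −12x⁴ + 16x³ + 8x². Remainder: −6x³ − 10x² + 28x + 12.
Step 3: lead(−6x³ − 10x² + 28x + 12) ÷ lead(D) = −6x³ ÷ 3x² = −2x. Subtract (−2x)·D = −6x³ + 8x² + 4x. Remainder: −18x² + 24x + 12.
Step 4: lead(−18x² + 24x + 12) ÷ lead(D) = −18x² ÷ 3x² = −6. Subtract (−6)·D = −18x² + 24x + 12. Remainder: 0.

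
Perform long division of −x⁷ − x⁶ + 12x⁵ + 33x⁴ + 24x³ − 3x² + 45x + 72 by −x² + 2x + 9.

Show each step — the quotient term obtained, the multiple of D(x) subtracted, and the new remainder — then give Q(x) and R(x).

Step 1: lead(−x⁷ − x⁶ + 12x⁵ + 33x⁴ + 24x³ − 3x² + 45x + 72) ÷ lead(D) = −x⁷ ÷ −x² = x⁵. Subtract (x⁵)·D = −x⁷ + 2x⁶ + 9x⁵. Remainder: −3x⁶ + 3x⁵ + 33x⁴ + 24x³ − 3x² + 45x + 72.
Step 2: lead(−3x⁶ + 3x⁵ + 33x⁴ + 24x³ − 3x² + 45x + 72) ÷ lead(D) = −3x⁶ ÷ −x² = 3x⁴. Subtract (3x⁴)·D = −3x⁶ + 6x⁵ + 27x⁴. Remainder: −3x⁵ + 6x⁴ + 24x³ − 3x² + 45x + 72.
Step 3: lead(−3x⁵ + 6x⁴ + 24x³ − 3x² + 45x + 72) ÷ lead(D) = −3x⁵ ÷ −x² = 3x³. Subtract (3x³)·D = −3x⁵ + 6x⁴ + 27x³. Remainder: −3x³ − 3x² + 45x + 72.
Step 4: lead(−3x³ − 3x² + 45x + 72) ÷ lead(D) = −3x³ ÷ −x² = 3x. Subtract (3x)·D = −3x³ + 6x² + 27x. Remainder: −9x² + 18x + 72.
Step 5: lead(−9x² + 18x + 72) ÷ lead(D) = −9x² ÷ −x² = 9. Subtract (9)·D = −9x² + 18x + 81. Remainder: −9.

Q(x) = x⁵ + 3x⁴ + 3x³ + 3x + 9; R(x) = −9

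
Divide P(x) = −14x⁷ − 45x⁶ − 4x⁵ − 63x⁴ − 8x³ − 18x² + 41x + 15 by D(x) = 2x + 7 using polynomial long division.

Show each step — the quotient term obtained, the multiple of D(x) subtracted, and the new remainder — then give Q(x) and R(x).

Step 1: lead(−14x⁷ − 45x⁶ − 4x⁵ − 63x⁴ − 8x³ − 18x² + 41x + 15) ÷ lead(D) = −14x⁷ ÷ 2x = −7x⁶. Subtract (−7x⁶)·D = −14x⁷ − 49x⁶. Remainder: 4x⁶ − 4x⁵ − 63x⁴ − 8x³ − 18x² + 41x + 15.
Step 2: lead(4x⁶ − 4x⁵ − 63x⁴ − 8x³ − 18x² + 41x + 15) ÷ lead(D) = 4x⁶ ÷ 2x = 2x⁵. Subtract (2x⁵)·D = 4x⁶ + 14x⁵. Remainder: −18x⁵ − 63x⁴ − 8x³ − 18x² + 41x + 15.
Step 3: lead(−18x⁵ − 63x⁴ − 8x³ − 18x² + 41x + 15) ÷ lead(D) = −18x⁵ ÷ 2x = −9x⁴. Subtract (−9x⁴)·D = −18x⁵ − 63x⁴. Remainder: −8x³ − 18x² + 41x + 15.
Step 4: lead(−8x³ − 18x² + 41x + 15) ÷ lead(D) = −8x³ ÷ 2x = −4x². Subtract (−4x²)·D = −8x³ − 28x². Remainder: 10x² + 41x + 15.
Step 5: lead(10x² + 41x + 15) ÷ lead(D) = 10x² ÷ 2x = 5x. Subtract (5x)·D = 10x² + 35x. Remainder: 6x + 15.
Step 6: lead(6x + 15) ÷ lead(D) = 6x ÷ 2x = 3. Subtract (3)·D = 6x + 21. Remainder: −6.

Q(x) = −7x⁶ + 2x⁵ − 9x⁴ − 4x² + 5x + 3; R(x) = −6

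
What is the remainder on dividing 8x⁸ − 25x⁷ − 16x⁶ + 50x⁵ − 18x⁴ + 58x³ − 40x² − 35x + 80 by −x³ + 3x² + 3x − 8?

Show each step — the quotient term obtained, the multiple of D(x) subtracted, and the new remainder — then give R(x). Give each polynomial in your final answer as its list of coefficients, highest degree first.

Step 1: lead(8x⁸ − 25x⁷ − 16x⁶ + 50x⁵ − 18x⁴ + 58x³ − 40x² − 35x + 80) ÷ lead(D) = 8x⁸ ÷ −x³ = −8x⁵. Subtract (−8x⁵)·D = 8x⁸ − 24x⁷ − 24x⁶ + 64x⁵. Remainder: −x⁷ + 8x⁶ − 14x⁵ − 18x⁴ + 58x³ − 40x² − 35x + 80.
Step 2: lead(−x⁷ + 8x⁶ − 14x⁵ − 18x⁴ + 58x³ − 40x² − 35x + 80) ÷ lead(D) = −x⁷ ÷ −x³ = x⁴. Subtract (x⁴)·D = −x⁷ + 3x⁶ + 3x⁵ − 8x⁴. Remainder: 5x⁶ − 17x⁵ − 10x⁴ + 58x³ − 40x² − 35x + 80.
Step 3: lead(5x⁶ − 17x⁵ − 10x⁴ + 58x³ − 40x² − 35x + 80) ÷ lead(D) = 5x⁶ ÷ −x³ = −5x³. Subtract (−5x³)·D = 5x⁶ − 15x⁵ − 15x⁴ + 40x³. Remainder: −2x⁵ + 5x⁴ + 18x³ − 40x² − 35x + 80.
Step 4: lead(−2x⁵ + 5x⁴ + 18x³ − 40x² − 35x + 80) ÷ lead(D) = −2x⁵ ÷ −x³ = 2x². Subtract (2x²)·D = −2x⁵ + 6x⁴ + 6x³ − 16x². Remainder: −x⁴ + 12x³ − 24x² − 35x + 80.
Step 5: lead(−x⁴ + 12x³ − 24x² − 35x + 80) ÷ lead(D) = −x⁴ ÷ −x³ = x. Subtract (x)·D = −x⁴ + 3x³ + 3x² − 8x. Remainder: 9x³ − 27x² − 27x + 80.
Step 6: lead(9x³ − 27x² − 27x + 80) ÷ lead(D) = 9x³ ÷ −x³ = −9. Subtract (−9)·D = 9x³ − 27x² − 27x + 72. Remainder: 8.

R = [8]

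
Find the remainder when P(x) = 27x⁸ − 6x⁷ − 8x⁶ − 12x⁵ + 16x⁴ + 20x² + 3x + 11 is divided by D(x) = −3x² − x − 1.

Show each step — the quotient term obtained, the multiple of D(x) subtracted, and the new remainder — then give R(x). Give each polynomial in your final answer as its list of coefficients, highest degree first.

R = [6]

Step 1: lead(27x⁸ − 6x⁷ − 8x⁶ − 12x⁵ + 16x⁴ + 20x² + 3x + 11) ÷ lead(D) = 27x⁸ ÷ −3x² = −9x⁶. Subtract (−9x⁶)·D = 27x⁸ + 9x⁷ + 9x⁶. Remainder: −15x⁷ − 17x⁶ − 12x⁵ + 16x⁴ + 20x² + 3x + 11.
Step 2: lead(−15x⁷ − 17x⁶ − 12x⁵ + 16x⁴ + 20x² + 3x + 11) ÷ lead(D) = −15x⁷ ÷ −3x² = 5x⁵. Subtract (5x⁵)·D = −15x⁷ − 5x⁶ − 5x⁵. Remainder: −12x⁶ − 7x⁵ + 16x⁴ + 20x² + 3x + 11.
Step 3: lead(−12x⁶ − 7x⁵ + 16x⁴ + 20x² + 3x + 11) ÷ lead(D) = −12x⁶ ÷ −3x² = 4x⁴. Subtract (4x⁴)·D = −12x⁶ − 4x⁵ − 4x⁴. Remainder: −3x⁵ + 20x⁴ + 20x² + 3x + 11.
Step 4: lead(−3x⁵ + 20x⁴ + 20x² + 3x + 11) ÷ lead(D) = −3x⁵ ÷ −3x² = x³. Subtract (x³)·D = −3x⁵ − x⁴ − x³. Remainder: 21x⁴ + x³ + 20x² + 3x + 11.
Step 5: lead(21x⁴ + x³ + 20x² + 3x + 11) ÷ lead(D) = 21x⁴ ÷ −3x² = −7x². Subtract (−7x²)·D = 21x⁴ + 7x³ + 7x². Remainder: −6x³ + 13x² + 3x + 11.
Step 6: lead(−6x³ + 13x² + 3x + 11) ÷ lead(D) = −6x³ ÷ −3x² = 2x. Subtract (2x)·D = −6x³ − 2x² − 2x. Remainder: 15x² + 5x + 11.
Step 7: lead(15x² + 5x + 11) ÷ lead(D) = 15x² ÷ −3x² = −5. Subtract (−5)·D = 15x² + 5x + 5. Remainder: 6.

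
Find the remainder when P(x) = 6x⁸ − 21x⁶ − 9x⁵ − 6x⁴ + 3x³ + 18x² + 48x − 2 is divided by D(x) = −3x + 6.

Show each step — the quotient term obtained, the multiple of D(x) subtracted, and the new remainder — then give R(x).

Step 1: lead(6x⁸ − 21x⁶ − 9x⁵ − 6x⁴ + 3x³ + 18x² + 48x − 2) ÷ lead(D) = 6x⁸ ÷ −3x = −2x⁷. Subtract (−2x⁷)·D = 6x⁸ − 12x⁷. Remainder: 12x⁷ − 21x⁶ − 9x⁵ − 6x⁴ + 3x³ + 18x² + 48x − 2.
Step 2: lead(12x⁷ − 21x⁶ − 9x⁵ − 6x⁴ + 3x³ + 18x² + 48x − 2) ÷ lead(D) = 12x⁷ ÷ −3x = −4x⁶. Subtract (−4x⁶)·D = 12x⁷ − 24x⁶. Remainder: 3x⁶ − 9x⁵ − 6x⁴ + 3x³ + 18x² + 48x − 2.
Step 3: lead(3x⁶ − 9x⁵ − 6x⁴ + 3x³ + 18x² + 48x − 2) ÷ lead(D) = 3x⁶ ÷ −3x = −x⁵. Subtract (−x⁵)·D = 3x⁶ − 6x⁵. Remainder: −3x⁵ − 6x⁴ + 3x³ + 18x² + 48x − 2.
Step 4: lead(−3x⁵ − 6x⁴ + 3x³ + 18x² + 48x − 2) ÷ lead(D) = −3x⁵ ÷ −3x = x⁴. Subtract (x⁴)·D = −3x⁵ + 6x⁴. Remainder: −12x⁴ + 3x³ + 18x² + 48x − 2.
Step 5: lead(−12x⁴ + 3x³ + 18x² + 48x − 2) ÷ lead(D) = −12x⁴ ÷ −3x = 4x³. Subtract (4x³)·D = −12x⁴ + 24x³. Remainder: −21x³ + 18x² + 48x − 2.
Step 6: lead(−21x³ + 18x² + 48x − 2) ÷ lead(D) = −21x³ ÷ −3x = 7x². Subtract (7x²)·D = −21x³ + 42x². Remainder: −24x² + 48x − 2.
Step 7: lead(−24x² + 48x − 2) ÷ lead(D) = −24x² ÷ −3x = 8x. Subtract (8x)·D = −24x² + 48x. Remainder: −2.

R(x) = −2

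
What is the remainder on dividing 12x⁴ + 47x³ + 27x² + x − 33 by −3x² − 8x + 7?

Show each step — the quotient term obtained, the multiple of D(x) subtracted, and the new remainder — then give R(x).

Step 1: lead(12x⁴ + 47x³ + 27x² + x − 33) ÷ lead(D) = 12x⁴ ÷ −3x² = −4x². Subtract (−4x²)·D = 12x⁴ + 32x³ − 28x². Remainder: 15x³ + 55x² + x − 33.
Step 2: lead(15x³ + 55x² + x − 33) ÷ lead(D) = 15x³ ÷ −3x² = −5x. Subtract (−5x)·D = 15x³ + 40x² − 35x. Remainder: 15x² + 36x − 33.
Step 3: lead(15x² + 36x − 33) ÷ lead(D) = 15x² ÷ −3x² = −5. Subtract (−5)·D = 15x² + 40x − 35. Remainder: −4x + 2.

R(x) = −4x + 2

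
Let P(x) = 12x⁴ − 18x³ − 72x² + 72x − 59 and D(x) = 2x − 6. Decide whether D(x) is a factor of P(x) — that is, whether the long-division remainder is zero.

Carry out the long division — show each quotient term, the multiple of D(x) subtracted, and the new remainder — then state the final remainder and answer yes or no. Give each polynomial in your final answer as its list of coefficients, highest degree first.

Step 1: lead(12x⁴ − 18x³ − 72x² + 72x − 59) ÷ lead(D) = 12x⁴ ÷ 2x = 6x³. Subtract (6x³)·D = 12x⁴ − 36x³. Remainder: 18x³ − 72x² + 72x − 59.
Step 2: lead(18x³ − 72x² + 72x − 59) ÷ lead(D) = 18x³ ÷ 2x = 9x². Subtract (9x²)·D = 18x³ − 54x². Remainder: −18x² + 72x − 59.
Step 3: lead(−18x² + 72x − 59) ÷ lead(D) = −18x² ÷ 2x = −9x. Subtract (−9x)·D = −18x² + 54x. Remainder: 18x − 59.
Step 4: lead(18x − 59) ÷ lead(D) = 18x ÷ 2x = 9. Subtract (9)·D = 18x − 54. Remainder: −5.

R = [-5], so D(x) is not a factor of P(x). no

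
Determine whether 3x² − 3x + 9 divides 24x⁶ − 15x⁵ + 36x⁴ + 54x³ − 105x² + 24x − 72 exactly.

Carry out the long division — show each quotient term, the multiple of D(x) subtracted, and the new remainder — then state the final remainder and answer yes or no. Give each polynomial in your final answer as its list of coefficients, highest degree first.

Step 1: lead(24x⁶ − 15x⁵ + 36x⁴ + 54x³ − 105x² + 24x − 72) ÷ lead(D) = 24x⁶ ÷ 3x² = 8x⁴. Subtract (8x⁴)·D = 24x⁶ − 24x⁵ + 72x⁴. Remainder: 9x⁵ − 36x⁴ + 54x³ − 105x² + 24x − 72.
Step 2: lead(9x⁵ − 36x⁴ + 54x³ − 105x² + 24x − 72) ÷ lead(D) = 9x⁵ ÷ 3x² = 3x³. Subtract (3x³)·D = 9x⁵ − 9x⁴ + 27x³. Remainder: −27x⁴ + 27x³ − 105x² + 24x − 72.
Step 3: lead(−27x⁴ + 27x³ − 105x² + 24x − 72) ÷ lead(D) = −27x⁴ ÷ 3x² = −9x². Subtract (−9x²)·D = −27x⁴ + 27x³ − 81x². Remainder: −24x² + 24x − 72.
Step 4: lead(−24x² + 24x − 72) ÷ lead(D) = −24x² ÷ 3x² = −8. Subtract (−8)·D = −24x² + 24x − 72. Remainder: 0.

R = [0], so D(x) is a factor of P(x). yes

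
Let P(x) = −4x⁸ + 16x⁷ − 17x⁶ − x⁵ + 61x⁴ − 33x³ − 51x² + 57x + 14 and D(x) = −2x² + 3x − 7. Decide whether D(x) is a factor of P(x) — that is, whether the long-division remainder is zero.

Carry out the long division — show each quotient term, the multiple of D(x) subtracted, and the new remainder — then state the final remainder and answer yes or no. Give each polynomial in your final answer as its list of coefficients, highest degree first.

R = [0], so D(x) is a factor of P(x). yes

Step 1: lead(−4x⁸ + 16x⁷ − 17x⁶ − x⁵ + 61x⁴ − 33x³ − 51x² + 57x + 14) ÷ lead(D) = −4x⁸ ÷ −2x² = 2x⁶. Subtract (2x⁶)·D = −4x⁸ + 6x⁷ − 14x⁶. Remainder: 10x⁷ − 3x⁶ − x⁵ + 61x⁴ − 33x³ − 51x² + 57x + 14.
Step 2: lead(10x⁷ − 3x⁶ − x⁵ + 61x⁴ − 33x³ − 51x² + 57x + 14) ÷ lead(D) = 10x⁷ ÷ −2x² = −5x⁵. Subtract (−5x⁵)·D = 10x⁷ − 15x⁶ + 35x⁵. Remainder: 12x⁶ − 36x⁵ + 61x⁴ − 33x³ − 51x² + 57x + 14.
Step 3: lead(12x⁶ − 36x⁵ + 61x⁴ − 33x³ − 51x² + 57x + 14) ÷ lead(D) = 12x⁶ ÷ −2x² = −6x⁴. Subtract (−6x⁴)·D = 12x⁶ − 18x⁵ + 42x⁴. Remainder: −18x⁵ + 19x⁴ − 33x³ − 51x² + 57x + 14.
Step 4: lead(−18x⁵ + 19x⁴ − 33x³ − 51x² + 57x + 14) ÷ lead(D) = −18x⁵ ÷ −2x² = 9x³. Subtract (9x³)·D = −18x⁵ + 27x⁴ − 63x³. Remainder: −8x⁴ + 30x³ − 51x² + 57x + 14.
Step 5: lead(−8x⁴ + 30x³ − 51x² + 57x + 14) ÷ lead(D) = −8x⁴ ÷ −2x² = 4x². Subtract (4x²)·D = −8x⁴ + 12x³ − 28x². Remainder: 18x³ − 23x² + 57x + 14.
Step 6: lead(18x³ − 23x² + 57x + 14) ÷ lead(D) = 18x³ ÷ −2x² = −9x. Subtract (−9x)·D = 18x³ − 27x² + 63x. Remainder: 4x² − 6x + 14.
Step 7: lead(4x² − 6x + 14) ÷ lead(D) = 4x² ÷ −2x² = −2. Subtract (−2)·D = 4x² − 6x + 14. Remainder: 0.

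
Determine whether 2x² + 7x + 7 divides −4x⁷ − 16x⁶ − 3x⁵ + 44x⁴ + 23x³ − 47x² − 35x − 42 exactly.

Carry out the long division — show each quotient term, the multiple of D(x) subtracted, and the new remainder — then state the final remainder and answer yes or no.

Step 1: lead(−4x⁷ − 16x⁶ − 3x⁵ + 44x⁴ + 23x³ − 47x² − 35x − 42) ÷ lead(D) = −4x⁷ ÷ 2x² = −2x⁵. Subtract (−2x⁵)·D = −4x⁷ − 14x⁶ − 14x⁵. Remainder: −2x⁶ + 11x⁵ + 44x⁴ + 23x³ − 47x² − 35x − 42.
Step 2: lead(−2x⁶ + 11x⁵ + 44x⁴ + 23x³ − 47x² − 35x − 42) ÷ lead(D) = −2x⁶ ÷ 2x² = −x⁴. Subtract (−x⁴)·D = −2x⁶ − 7x⁵ − 7x⁴. Remainder: 18x⁵ + 51x⁴ + 23x³ − 47x² − 35x − 42.
Step 3: lead(18x⁵ + 51x⁴ + 23x³ − 47x² − 35x − 42) ÷ lead(D) = 18x⁵ ÷ 2x² = 9x³. Subtract (9x³)·D = 18x⁵ + 63x⁴ + 63x³. Remainder: −12x⁴ − 40x³ − 47x² − 35x − 42.
Step 4: lead(−12x⁴ − 40x³ − 47x² − 35x − 42) ÷ lead(D) = −12x⁴ ÷ 2x² = −6x². Subtract (−6x²)·D = −12x⁴ − 42x³ − 42x². Remainder: 2x³ − 5x² − 35x − 42.
Step 5: lead(2x³ − 5x² − 35x − 42) ÷ lead(D) = 2x³ ÷ 2x² = x. Subtract (x)·D = 2x³ + 7x² + 7x. Remainder: −12x² − 42x − 42.
Step 6: lead(−12x² − 42x − 42) ÷ lead(D) = −12x² ÷ 2x² = −6. Subtract (−6)·D = −12x² − 42x − 42. Remainder: 0.

R(x) = 0, so D(x) is a factor of P(x). yes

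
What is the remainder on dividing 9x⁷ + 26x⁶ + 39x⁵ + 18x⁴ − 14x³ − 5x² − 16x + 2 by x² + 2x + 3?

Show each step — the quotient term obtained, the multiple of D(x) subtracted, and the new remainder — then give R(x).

Step 1: lead(9x⁷ + 26x⁶ + 39x⁵ + 18x⁴ − 14x³ − 5x² − 16x + 2) ÷ lead(D) = 9x⁷ ÷ x² = 9x⁵. Subtract (9x⁵)·D = 9x⁷ + 18x⁶ + 27x⁵. Remainder: 8x⁶ + 12x⁵ + 18x⁴ − 14x³ − 5x² − 16x + 2.
Step 2: lead(8x⁶ + 12x⁵ + 18x⁴ − 14x³ − 5x² − 16x + 2) ÷ lead(D) = 8x⁶ ÷ x² = 8x⁴. Subtract (8x⁴)·D = 8x⁶ + 16x⁵ + 24x⁴. Remainder: −4x⁵ − 6x⁴ − 14x³ − 5x² − 16x + 2.
Step 3: lead(−4x⁵ − 6x⁴ − 14x³ − 5x² − 16x + 2) ÷ lead(D) = −4x⁵ ÷ x² = −4x³. Subtract (−4x³)·D = −4x⁵ − 8x⁴ − 12x³. Remainder: 2x⁴ − 2x³ − 5x² − 16x + 2.
Step 4: lead(2x⁴ − 2x³ − 5x² − 16x + 2) ÷ lead(D) = 2x⁴ ÷ x² = 2x². Subtract (2x²)·D = 2x⁴ + 4x³ + 6x². Remainder: −6x³ − 11x² − 16x + 2.
Step 5: lead(−6x³ − 11x² − 16x + 2) ÷ lead(D) = −6x³ ÷ x² = −6x. Subtract (−6x)·D = −6x³ − 12x² − 18x. Remainder: x² + 2x + 2.
Step 6: lead(x² + 2x + 2) ÷ lead(D) = x² ÷ x² = 1. Subtract (1)·D = x² + 2x + 3. Remainder: −1.

R(x) = −1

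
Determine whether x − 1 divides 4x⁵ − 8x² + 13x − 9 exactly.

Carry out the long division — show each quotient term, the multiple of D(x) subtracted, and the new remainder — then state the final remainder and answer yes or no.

Step 1: lead(4x⁵ − 8x² + 13x − 9) ÷ lead(D) = 4x⁵ ÷ x = 4x⁴. Subtract (4x⁴)·D = 4x⁵ − 4x⁴. Remainder: 4x⁴ − 8x² + 13x − 9.
Step 2: lead(4x⁴ − 8x² + 13x − 9) ÷ lead(D) = 4x⁴ ÷ x = 4x³. Subtract (4x³)·D = 4x⁴ − 4x³. Remainder: 4x³ − 8x² + 13x − 9.
Step 3: lead(4x³ − 8x² + 13x − 9) ÷ lead(D) = 4x³ ÷ x = 4x². Subtract (4x²)·D = 4x³ − 4x². Remainder: −4x² + 13x − 9.
Step 4: lead(−4x² + 13x − 9) ÷ lead(D) = −4x² ÷ x = −4x. Subtract (−4x)·D = −4x² + 4x. Remainder: 9x − 9.
Step 5: lead(9x − 9) ÷ lead(D) = 9x ÷ x = 9. Subtract (9)·D = 9x − 9. Remainder: 0.

R(x) = 0, so D(x) is a factor of P(x). yes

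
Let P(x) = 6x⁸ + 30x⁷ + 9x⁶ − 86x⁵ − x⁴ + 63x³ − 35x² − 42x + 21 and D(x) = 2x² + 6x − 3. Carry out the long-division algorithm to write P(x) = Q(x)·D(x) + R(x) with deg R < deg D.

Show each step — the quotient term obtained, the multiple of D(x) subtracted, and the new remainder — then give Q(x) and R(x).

Step 1: lead(6x⁸ + 30x⁷ + 9x⁶ − 86x⁵ − x⁴ + 63x³ − 35x² − 42x + 21) ÷ lead(D) = 6x⁸ ÷ 2x² = 3x⁶. Subtract (3x⁶)·D = 6x⁸ + 18x⁷ − 9x⁶. Remainder: 12x⁷ + 18x⁶ − 86x⁵ − x⁴ + 63x³ − 35x² − 42x + 21.
Step 2: lead(12x⁷ + 18x⁶ − 86x⁵ − x⁴ + 63x³ − 35x² − 42x + 21) ÷ lead(D) = 12x⁷ ÷ 2x² = 6x⁵. Subtract (6x⁵)·D = 12x⁷ + 36x⁶ − 18x⁵. Remainder: −18x⁶ − 68x⁵ − x⁴ + 63x³ − 35x² − 42x + 21.
Step 3: lead(−18x⁶ − 68x⁵ − x⁴ + 63x³ − 35x² − 42x + 21) ÷ lead(D) = −18x⁶ ÷ 2x² = −9x⁴. Subtract (−9x⁴)·D = −18x⁶ − 54x⁵ + 27x⁴. Remainder: −14x⁵ − 28x⁴ + 63x³ − 35x² − 42x + 21.
Step 4: lead(−14x⁵ − 28x⁴ + 63x³ − 35x² − 42x + 21) ÷ lead(D) = −14x⁵ ÷ 2x² = −7x³. Subtract (−7x³)·D = −14x⁵ − 42x⁴ + 21x³. Remainder: 14x⁴ + 42x³ − 35x² − 42x + 21.
Step 5: lead(14x⁴ + 42x³ − 35x² − 42x + 21) ÷ lead(D) = 14x⁴ ÷ 2x² = 7x². Subtract (7x²)·D = 14x⁴ + 42x³ − 21x². Remainder: −14x² − 42x + 21.
Step 6: lead(−14x² − 42x + 21) ÷ lead(D) = −14x² ÷ 2x² = −7. Subtract (−7)·D = −14x² − 42x + 21. Remainder: 0.

Q(x) = 3x⁶ + 6x⁵ − 9x⁴ − 7x³ + 7x² − 7; R(x) = 0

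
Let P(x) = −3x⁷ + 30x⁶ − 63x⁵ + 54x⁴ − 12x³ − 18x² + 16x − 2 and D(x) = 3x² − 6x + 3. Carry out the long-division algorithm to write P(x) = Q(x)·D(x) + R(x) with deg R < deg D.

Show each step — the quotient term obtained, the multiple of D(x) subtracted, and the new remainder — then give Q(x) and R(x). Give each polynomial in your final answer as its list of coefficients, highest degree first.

Q = [-1, 8, -4, 2, 4, 0]; R = [4, -2]

Step 1: lead(−3x⁷ + 30x⁶ − 63x⁵ + 54x⁴ − 12x³ − 18x² + 16x − 2) ÷ lead(D) = −3x⁷ ÷ 3x² = −x⁵. Subtract (−x⁵)·D = −3x⁷ + 6x⁶ − 3x⁵. Remainder: 24x⁶ − 60x⁵ + 54x⁴ − 12x³ − 18x² + 16x − 2.
Step 2: lead(24x⁶ − 60x⁵ + 54x⁴ − 12x³ − 18x² + 16x − 2) ÷ lead(D) = 24x⁶ ÷ 3x² = 8x⁴. Subtract (8x⁴)·D = 24x⁶ − 48x⁵ + 24x⁴. Remainder: −12x⁵ + 30x⁴ − 12x³ − 18x² + 16x − 2.
Step 3: lead(−12x⁵ + 30x⁴ − 12x³ − 18x² + 16x − 2) ÷ lead(D) = −12x⁵ ÷ 3x² = −4x³. Subtract (−4x³)·D = −12x⁵ + 24x⁴ − 12x³. Remainder: 6x⁴ − 18x² + 16x − 2.
Step 4: lead(6x⁴ − 18x² + 16x − 2) ÷ lead(D) = 6x⁴ ÷ 3x² = 2x². Subtract (2x²)·D = 6x⁴ − 12x³ + 6x². Remainder: 12x³ − 24x² + 16x − 2.
Step 5: lead(12x³ − 24x² + 16x − 2) ÷ lead(D) = 12x³ ÷ 3x² = 4x. Subtract (4x)·D = 12x³ − 24x² + 12x. Remainder: 4x − 2.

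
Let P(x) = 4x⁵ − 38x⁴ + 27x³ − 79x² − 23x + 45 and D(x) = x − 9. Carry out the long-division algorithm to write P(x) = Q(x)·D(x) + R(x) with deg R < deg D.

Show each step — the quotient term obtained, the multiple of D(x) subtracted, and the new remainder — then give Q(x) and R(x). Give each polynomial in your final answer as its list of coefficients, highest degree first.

Step 1: lead(4x⁵ − 38x⁴ + 27x³ − 79x² − 23x + 45) ÷ lead(D) = 4x⁵ ÷ x = 4x⁴. Subtract (4x⁴)·D = 4x⁵ − 36x⁴. Remainder: −2x⁴ + 27x³ − 79x² − 23x + 45.
Step 2: lead(−2x⁴ + 27x³ − 79x² − 23x + 45) ÷ lead(D) = −2x⁴ ÷ x = −2x³. Subtract (−2x³)·D = −2x⁴ + 18x³. Remainder: 9x³ − 79x² − 23x + 45.
Step 3: lead(9x³ − 79x² − 23x + 45) ÷ lead(D) = 9x³ ÷ x = 9x². Subtract (9x²)·D = 9x³ − 81x². Remainder: 2x² − 23x + 45.
Step 4: lead(2x² − 23x + 45) ÷ lead(D) = 2x² ÷ x = 2x. Subtract (2x)·D = 2x² − 18x. Remainder: −5x + 45.
Step 5: lead(−5x + 45) ÷ lead(D) = −5x ÷ x = −5. Subtract (−5)·D = −5x + 45. Remainder: 0.

Q = [4, -2, 9, 2, -5]; R = [0]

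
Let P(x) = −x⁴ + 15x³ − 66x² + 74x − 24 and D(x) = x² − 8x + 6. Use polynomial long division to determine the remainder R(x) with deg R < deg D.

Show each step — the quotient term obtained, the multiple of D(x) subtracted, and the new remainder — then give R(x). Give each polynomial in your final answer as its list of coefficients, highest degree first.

Step 1: lead(−x⁴ + 15x³ − 66x² + 74x − 24) ÷ lead(D) = −x⁴ ÷ x² = −x². Subtract (−x²)·D = −x⁴ + 8x³ − 6x². Remainder: 7x³ − 60x² + 74x − 24.
Step 2: lead(7x³ − 60x² + 74x − 24) ÷ lead(D) = 7x³ ÷ x² = 7x. Subtract (7x)·D = 7x³ − 56x² + 42x. Remainder: −4x² + 32x − 24.
Step 3: lead(−4x² + 32x − 24) ÷ lead(D) = −4x² ÷ x² = −4. Subtract (−4)·D = −4x² + 32x − 24. Remainder: 0.

R = [0]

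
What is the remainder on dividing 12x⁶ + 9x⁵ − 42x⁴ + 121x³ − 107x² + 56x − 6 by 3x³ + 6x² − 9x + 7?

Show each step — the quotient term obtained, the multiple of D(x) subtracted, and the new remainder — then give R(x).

R(x) = −6

Step 1: lead(12x⁶ + 9x⁵ − 42x⁴ + 121x³ − 107x² + 56x − 6) ÷ lead(D) = 12x⁶ ÷ 3x³ = 4x³. Subtract (4x³)·D = 12x⁶ + 24x⁵ − 36x⁴ + 28x³. Remainder: −15x⁵ − 6x⁴ + 93x³ − 107x² + 56x − 6.
Step 2: lead(−15x⁵ − 6x⁴ + 93x³ − 107x² + 56x − 6) ÷ lead(D) = −15x⁵ ÷ 3x³ = −5x². Subtract (−5x²)·D = −15x⁵ − 30x⁴ + 45x³ − 35x². Remainder: 24x⁴ + 48x³ − 72x² + 56x − 6.
Step 3: lead(24x⁴ + 48x³ − 72x² + 56x − 6) ÷ lead(D) = 24x⁴ ÷ 3x³ = 8x. Subtract (8x)·D = 24x⁴ + 48x³ − 72x² + 56x. Remainder: −6.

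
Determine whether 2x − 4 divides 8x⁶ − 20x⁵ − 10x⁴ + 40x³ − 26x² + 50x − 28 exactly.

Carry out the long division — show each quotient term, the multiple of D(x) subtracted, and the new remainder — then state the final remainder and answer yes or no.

R(x) = 0, so D(x) is a factor of P(x). yes

Step 1: lead(8x⁶ − 20x⁵ − 10x⁴ + 40x³ − 26x² + 50x − 28) ÷ lead(D) = 8x⁶ ÷ 2x = 4x⁵. Subtract (4x⁵)·D = 8x⁶ − 16x⁵. Remainder: −4x⁵ − 10x⁴ + 40x³ − 26x² + 50x − 28.
Step 2: lead(−4x⁵ − 10x⁴ + 40x³ − 26x² + 50x − 28) ÷ lead(D) = −4x⁵ ÷ 2x = −2x⁴. Subtract (−2x⁴)·D = −4x⁵ + 8x⁴. Remainder: −18x⁴ + 40x³ − 26x² + 50x − 28.
Step 3: lead(−18x⁴ + 40x³ − 26x² + 50x − 28) ÷ lead(D) = −18x⁴ ÷ 2x = −9x³. Subtract (−9x³)·D = −18x⁴ + 36x³. Remainder: 4x³ − 26x² + 50x − 28.
Step 4: lead(4x³ − 26x² + 50x − 28) ÷ lead(D) = 4x³ ÷ 2x = 2x². Subtract (2x²)·D = 4x³ − 8x². Remainder: −18x² + 50x − 28.
Step 5: lead(−18x² + 50x − 28) ÷ lead(D) = −18x² ÷ 2x = −9x. Subtract (−9x)·D = −18x² + 36x. Remainder: 14x − 28.
Step 6: lead(14x − 28) ÷ lead(D) = 14x ÷ 2x = 7. Subtract (7)·D = 14x − 28. Remainder: 0.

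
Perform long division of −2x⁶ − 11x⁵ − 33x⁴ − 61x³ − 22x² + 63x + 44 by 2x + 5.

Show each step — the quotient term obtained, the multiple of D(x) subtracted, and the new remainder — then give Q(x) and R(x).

Q(x) = −x⁵ − 3x⁴ − 9x³ − 8x² + 9x + 9; R(x) = −1

Step 1: lead(−2x⁶ − 11x⁵ − 33x⁴ − 61x³ − 22x² + 63x + 44) ÷ lead(D) = −2x⁶ ÷ 2x = −x⁵. Subtract (−x⁵)·D = −2x⁶ − 5x⁵. Remainder: −6x⁵ − 33x⁴ − 61x³ − 22x² + 63x + 44.
Step 2: lead(−6x⁵ − 33x⁴ − 61x³ − 22x² + 63x + 44) ÷ lead(D) = −6x⁵ ÷ 2x = −3x⁴. Subtract (−3x⁴)·D = −6x⁵ − 15x⁴. Remainder: −18x⁴ − 61x³ − 22x² + 63x + 44.
Step 3: lead(−18x⁴ − 61x³ − 22x² + 63x + 44) ÷ lead(D) = −18x⁴ ÷ 2x = −9x³. Subtract (−9x³)·D = −18x⁴ − 45x³. Remainder: −16x³ − 22x² + 63x + 44.
Step 4: lead(−16x³ − 22x² + 63x + 44) ÷ lead(D) = −16x³ ÷ 2x = −8x². Subtract (−8x²)·D = −16x³ − 40x². Remainder: 18x² + 63x + 44.
Step 5: lead(18x² + 63x + 44) ÷ lead(D) = 18x² ÷ 2x = 9x. Subtract (9x)·D = 18x² + 45x. Remainder: 18x + 44.
Step 6: lead(18x + 44) ÷ lead(D) = 18x ÷ 2x = 9. Subtract (9)·D = 18x + 45. Remainder: −1.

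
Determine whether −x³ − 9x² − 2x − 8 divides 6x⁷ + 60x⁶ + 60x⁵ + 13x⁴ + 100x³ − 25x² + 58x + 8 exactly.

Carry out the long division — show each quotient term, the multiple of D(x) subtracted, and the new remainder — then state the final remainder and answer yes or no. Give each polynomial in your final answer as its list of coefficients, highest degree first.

Step 1: lead(6x⁷ + 60x⁶ + 60x⁵ + 13x⁴ + 100x³ − 25x² + 58x + 8) ÷ lead(D) = 6x⁷ ÷ −x³ = −6x⁴. Subtract (−6x⁴)·D = 6x⁷ + 54x⁶ + 12x⁵ + 48x⁴. Remainder: 6x⁶ + 48x⁵ − 35x⁴ + 100x³ − 25x² + 58x + 8.
Step 2: lead(6x⁶ + 48x⁵ − 35x⁴ + 100x³ − 25x² + 58x + 8) ÷ lead(D) = 6x⁶ ÷ −x³ = −6x³. Subtract (−6x³)·D = 6x⁶ + 54x⁵ + 12x⁴ + 48x³. Remainder: −6x⁵ − 47x⁴ + 52x³ − 25x² + 58x + 8.
Step 3: lead(−6x⁵ − 47x⁴ + 52x³ − 25x² + 58x + 8) ÷ lead(D) = −6x⁵ ÷ −x³ = 6x². Subtract (6x²)·D = −6x⁵ − 54x⁴ − 12x³ − 48x². Remainder: 7x⁴ + 64x³ + 23x² + 58x + 8.
Step 4: lead(7x⁴ + 64x³ + 23x² + 58x + 8) ÷ lead(D) = 7x⁴ ÷ −x³ = −7x. Subtract (−7x)·D = 7x⁴ + 63x³ + 14x² + 56x. Remainder: x³ + 9x² + 2x + 8.
Step 5: lead(x³ + 9x² + 2x + 8) ÷ lead(D) = x³ ÷ −x³ = −1. Subtract (−1)·D = x³ + 9x² + 2x + 8. Remainder: 0.

R = [0], so D(x) is a factor of P(x). yes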